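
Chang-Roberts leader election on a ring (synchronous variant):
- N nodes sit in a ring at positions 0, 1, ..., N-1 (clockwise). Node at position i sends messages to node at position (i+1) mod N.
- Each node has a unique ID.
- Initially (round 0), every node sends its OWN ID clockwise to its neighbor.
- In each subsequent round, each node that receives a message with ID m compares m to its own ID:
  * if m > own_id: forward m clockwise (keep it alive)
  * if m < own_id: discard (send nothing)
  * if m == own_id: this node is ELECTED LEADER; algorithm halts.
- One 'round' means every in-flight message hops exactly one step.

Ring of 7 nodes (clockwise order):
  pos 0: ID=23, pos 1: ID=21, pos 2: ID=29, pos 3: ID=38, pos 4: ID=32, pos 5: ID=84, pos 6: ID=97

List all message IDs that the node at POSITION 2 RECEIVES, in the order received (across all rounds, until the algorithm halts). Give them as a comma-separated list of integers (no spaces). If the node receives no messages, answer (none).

Answer: 21,23,97

Derivation:
Round 1: pos1(id21) recv 23: fwd; pos2(id29) recv 21: drop; pos3(id38) recv 29: drop; pos4(id32) recv 38: fwd; pos5(id84) recv 32: drop; pos6(id97) recv 84: drop; pos0(id23) recv 97: fwd
Round 2: pos2(id29) recv 23: drop; pos5(id84) recv 38: drop; pos1(id21) recv 97: fwd
Round 3: pos2(id29) recv 97: fwd
Round 4: pos3(id38) recv 97: fwd
Round 5: pos4(id32) recv 97: fwd
Round 6: pos5(id84) recv 97: fwd
Round 7: pos6(id97) recv 97: ELECTED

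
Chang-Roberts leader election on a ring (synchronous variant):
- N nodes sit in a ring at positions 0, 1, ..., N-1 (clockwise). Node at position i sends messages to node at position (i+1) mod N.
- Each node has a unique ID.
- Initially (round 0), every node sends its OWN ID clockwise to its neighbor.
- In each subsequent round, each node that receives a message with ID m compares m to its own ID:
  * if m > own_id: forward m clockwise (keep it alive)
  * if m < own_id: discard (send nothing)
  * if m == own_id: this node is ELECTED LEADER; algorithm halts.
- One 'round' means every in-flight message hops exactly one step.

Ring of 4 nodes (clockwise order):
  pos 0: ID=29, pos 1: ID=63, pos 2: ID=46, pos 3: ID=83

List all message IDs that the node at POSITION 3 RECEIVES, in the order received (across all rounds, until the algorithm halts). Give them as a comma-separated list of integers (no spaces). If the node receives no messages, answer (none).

Round 1: pos1(id63) recv 29: drop; pos2(id46) recv 63: fwd; pos3(id83) recv 46: drop; pos0(id29) recv 83: fwd
Round 2: pos3(id83) recv 63: drop; pos1(id63) recv 83: fwd
Round 3: pos2(id46) recv 83: fwd
Round 4: pos3(id83) recv 83: ELECTED

Answer: 46,63,83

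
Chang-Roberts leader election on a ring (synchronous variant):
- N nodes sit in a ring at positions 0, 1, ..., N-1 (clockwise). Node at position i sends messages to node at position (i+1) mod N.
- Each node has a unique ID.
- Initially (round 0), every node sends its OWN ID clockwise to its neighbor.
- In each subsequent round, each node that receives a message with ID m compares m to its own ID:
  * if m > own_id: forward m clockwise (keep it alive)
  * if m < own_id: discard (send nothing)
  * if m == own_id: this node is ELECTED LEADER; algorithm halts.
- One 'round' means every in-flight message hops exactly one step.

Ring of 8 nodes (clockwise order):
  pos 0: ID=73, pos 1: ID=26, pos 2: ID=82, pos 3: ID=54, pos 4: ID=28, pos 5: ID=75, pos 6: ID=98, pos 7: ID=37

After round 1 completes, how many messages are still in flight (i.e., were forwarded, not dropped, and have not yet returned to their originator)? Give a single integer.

Round 1: pos1(id26) recv 73: fwd; pos2(id82) recv 26: drop; pos3(id54) recv 82: fwd; pos4(id28) recv 54: fwd; pos5(id75) recv 28: drop; pos6(id98) recv 75: drop; pos7(id37) recv 98: fwd; pos0(id73) recv 37: drop
After round 1: 4 messages still in flight

Answer: 4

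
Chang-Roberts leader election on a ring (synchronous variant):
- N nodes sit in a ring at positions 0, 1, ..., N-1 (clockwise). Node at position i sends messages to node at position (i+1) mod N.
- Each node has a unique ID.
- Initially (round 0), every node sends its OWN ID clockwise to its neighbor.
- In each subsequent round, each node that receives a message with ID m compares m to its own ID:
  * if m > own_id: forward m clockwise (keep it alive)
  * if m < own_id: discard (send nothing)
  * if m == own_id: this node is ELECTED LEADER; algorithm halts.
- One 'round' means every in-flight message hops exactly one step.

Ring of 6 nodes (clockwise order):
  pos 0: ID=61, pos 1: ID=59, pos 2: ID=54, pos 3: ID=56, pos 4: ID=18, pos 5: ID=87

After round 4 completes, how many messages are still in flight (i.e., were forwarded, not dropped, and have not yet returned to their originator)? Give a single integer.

Answer: 2

Derivation:
Round 1: pos1(id59) recv 61: fwd; pos2(id54) recv 59: fwd; pos3(id56) recv 54: drop; pos4(id18) recv 56: fwd; pos5(id87) recv 18: drop; pos0(id61) recv 87: fwd
Round 2: pos2(id54) recv 61: fwd; pos3(id56) recv 59: fwd; pos5(id87) recv 56: drop; pos1(id59) recv 87: fwd
Round 3: pos3(id56) recv 61: fwd; pos4(id18) recv 59: fwd; pos2(id54) recv 87: fwd
Round 4: pos4(id18) recv 61: fwd; pos5(id87) recv 59: drop; pos3(id56) recv 87: fwd
After round 4: 2 messages still in flight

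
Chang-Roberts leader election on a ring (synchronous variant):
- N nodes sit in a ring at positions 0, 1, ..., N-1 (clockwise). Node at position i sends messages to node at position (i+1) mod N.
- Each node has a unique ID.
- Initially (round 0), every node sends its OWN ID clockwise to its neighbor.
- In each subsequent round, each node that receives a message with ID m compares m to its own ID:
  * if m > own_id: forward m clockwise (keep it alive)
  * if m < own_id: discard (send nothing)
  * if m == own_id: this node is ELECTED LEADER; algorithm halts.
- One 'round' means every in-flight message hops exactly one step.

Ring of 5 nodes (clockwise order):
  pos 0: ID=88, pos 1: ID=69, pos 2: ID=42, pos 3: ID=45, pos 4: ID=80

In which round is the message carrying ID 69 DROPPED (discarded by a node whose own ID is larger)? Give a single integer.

Round 1: pos1(id69) recv 88: fwd; pos2(id42) recv 69: fwd; pos3(id45) recv 42: drop; pos4(id80) recv 45: drop; pos0(id88) recv 80: drop
Round 2: pos2(id42) recv 88: fwd; pos3(id45) recv 69: fwd
Round 3: pos3(id45) recv 88: fwd; pos4(id80) recv 69: drop
Round 4: pos4(id80) recv 88: fwd
Round 5: pos0(id88) recv 88: ELECTED
Message ID 69 originates at pos 1; dropped at pos 4 in round 3

Answer: 3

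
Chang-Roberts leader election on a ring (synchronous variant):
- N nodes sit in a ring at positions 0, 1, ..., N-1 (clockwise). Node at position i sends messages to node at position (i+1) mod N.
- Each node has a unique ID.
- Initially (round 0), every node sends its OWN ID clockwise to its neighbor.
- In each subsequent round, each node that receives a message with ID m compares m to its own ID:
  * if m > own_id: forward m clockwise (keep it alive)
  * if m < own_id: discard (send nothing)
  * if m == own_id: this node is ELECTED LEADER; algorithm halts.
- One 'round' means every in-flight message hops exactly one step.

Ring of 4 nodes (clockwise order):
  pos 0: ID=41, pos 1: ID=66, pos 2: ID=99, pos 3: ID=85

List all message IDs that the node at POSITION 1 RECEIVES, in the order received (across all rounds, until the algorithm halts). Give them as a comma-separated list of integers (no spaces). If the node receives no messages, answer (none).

Round 1: pos1(id66) recv 41: drop; pos2(id99) recv 66: drop; pos3(id85) recv 99: fwd; pos0(id41) recv 85: fwd
Round 2: pos0(id41) recv 99: fwd; pos1(id66) recv 85: fwd
Round 3: pos1(id66) recv 99: fwd; pos2(id99) recv 85: drop
Round 4: pos2(id99) recv 99: ELECTED

Answer: 41,85,99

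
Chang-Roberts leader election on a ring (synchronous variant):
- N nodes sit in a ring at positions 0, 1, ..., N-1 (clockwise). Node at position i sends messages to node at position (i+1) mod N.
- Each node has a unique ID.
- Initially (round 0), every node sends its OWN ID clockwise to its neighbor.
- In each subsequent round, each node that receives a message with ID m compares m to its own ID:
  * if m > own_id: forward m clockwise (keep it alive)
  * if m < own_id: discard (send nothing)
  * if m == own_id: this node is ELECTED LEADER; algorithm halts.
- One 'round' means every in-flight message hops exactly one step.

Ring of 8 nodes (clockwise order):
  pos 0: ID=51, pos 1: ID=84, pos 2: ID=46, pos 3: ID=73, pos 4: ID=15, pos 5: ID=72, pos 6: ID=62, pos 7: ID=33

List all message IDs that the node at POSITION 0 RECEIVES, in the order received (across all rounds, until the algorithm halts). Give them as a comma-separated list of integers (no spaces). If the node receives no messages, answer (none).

Round 1: pos1(id84) recv 51: drop; pos2(id46) recv 84: fwd; pos3(id73) recv 46: drop; pos4(id15) recv 73: fwd; pos5(id72) recv 15: drop; pos6(id62) recv 72: fwd; pos7(id33) recv 62: fwd; pos0(id51) recv 33: drop
Round 2: pos3(id73) recv 84: fwd; pos5(id72) recv 73: fwd; pos7(id33) recv 72: fwd; pos0(id51) recv 62: fwd
Round 3: pos4(id15) recv 84: fwd; pos6(id62) recv 73: fwd; pos0(id51) recv 72: fwd; pos1(id84) recv 62: drop
Round 4: pos5(id72) recv 84: fwd; pos7(id33) recv 73: fwd; pos1(id84) recv 72: drop
Round 5: pos6(id62) recv 84: fwd; pos0(id51) recv 73: fwd
Round 6: pos7(id33) recv 84: fwd; pos1(id84) recv 73: drop
Round 7: pos0(id51) recv 84: fwd
Round 8: pos1(id84) recv 84: ELECTED

Answer: 33,62,72,73,84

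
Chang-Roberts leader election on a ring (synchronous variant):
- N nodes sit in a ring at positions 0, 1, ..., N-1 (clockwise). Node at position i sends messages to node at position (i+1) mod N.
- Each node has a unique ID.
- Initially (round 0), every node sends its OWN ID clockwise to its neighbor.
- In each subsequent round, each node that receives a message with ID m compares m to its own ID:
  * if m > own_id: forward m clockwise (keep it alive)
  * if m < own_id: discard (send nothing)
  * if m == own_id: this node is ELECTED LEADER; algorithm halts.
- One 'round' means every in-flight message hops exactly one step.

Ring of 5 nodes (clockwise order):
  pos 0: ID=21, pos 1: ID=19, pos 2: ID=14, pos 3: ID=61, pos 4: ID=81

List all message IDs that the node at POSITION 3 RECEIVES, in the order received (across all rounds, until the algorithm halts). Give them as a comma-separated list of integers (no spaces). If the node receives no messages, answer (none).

Answer: 14,19,21,81

Derivation:
Round 1: pos1(id19) recv 21: fwd; pos2(id14) recv 19: fwd; pos3(id61) recv 14: drop; pos4(id81) recv 61: drop; pos0(id21) recv 81: fwd
Round 2: pos2(id14) recv 21: fwd; pos3(id61) recv 19: drop; pos1(id19) recv 81: fwd
Round 3: pos3(id61) recv 21: drop; pos2(id14) recv 81: fwd
Round 4: pos3(id61) recv 81: fwd
Round 5: pos4(id81) recv 81: ELECTED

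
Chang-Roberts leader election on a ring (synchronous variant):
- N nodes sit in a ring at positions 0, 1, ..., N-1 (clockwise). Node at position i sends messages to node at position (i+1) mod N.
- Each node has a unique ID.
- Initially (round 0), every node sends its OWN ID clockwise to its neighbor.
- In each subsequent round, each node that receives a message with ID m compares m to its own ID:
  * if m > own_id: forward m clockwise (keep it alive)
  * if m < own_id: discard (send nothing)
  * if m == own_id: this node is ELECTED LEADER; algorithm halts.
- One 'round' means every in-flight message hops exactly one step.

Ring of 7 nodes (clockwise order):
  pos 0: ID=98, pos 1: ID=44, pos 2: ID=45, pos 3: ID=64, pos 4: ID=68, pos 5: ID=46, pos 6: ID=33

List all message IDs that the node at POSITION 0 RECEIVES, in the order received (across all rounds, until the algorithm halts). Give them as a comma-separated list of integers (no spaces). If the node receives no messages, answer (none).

Round 1: pos1(id44) recv 98: fwd; pos2(id45) recv 44: drop; pos3(id64) recv 45: drop; pos4(id68) recv 64: drop; pos5(id46) recv 68: fwd; pos6(id33) recv 46: fwd; pos0(id98) recv 33: drop
Round 2: pos2(id45) recv 98: fwd; pos6(id33) recv 68: fwd; pos0(id98) recv 46: drop
Round 3: pos3(id64) recv 98: fwd; pos0(id98) recv 68: drop
Round 4: pos4(id68) recv 98: fwd
Round 5: pos5(id46) recv 98: fwd
Round 6: pos6(id33) recv 98: fwd
Round 7: pos0(id98) recv 98: ELECTED

Answer: 33,46,68,98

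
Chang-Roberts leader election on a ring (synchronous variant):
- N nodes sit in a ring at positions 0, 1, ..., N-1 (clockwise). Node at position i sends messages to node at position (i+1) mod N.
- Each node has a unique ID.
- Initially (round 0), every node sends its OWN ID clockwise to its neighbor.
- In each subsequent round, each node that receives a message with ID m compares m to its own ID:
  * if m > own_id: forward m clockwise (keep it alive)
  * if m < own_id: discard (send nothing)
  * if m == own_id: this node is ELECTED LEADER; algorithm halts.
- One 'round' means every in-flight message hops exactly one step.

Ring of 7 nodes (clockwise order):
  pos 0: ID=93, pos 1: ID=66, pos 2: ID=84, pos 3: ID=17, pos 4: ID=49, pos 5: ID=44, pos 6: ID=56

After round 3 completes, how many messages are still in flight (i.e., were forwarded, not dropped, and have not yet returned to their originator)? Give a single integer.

Round 1: pos1(id66) recv 93: fwd; pos2(id84) recv 66: drop; pos3(id17) recv 84: fwd; pos4(id49) recv 17: drop; pos5(id44) recv 49: fwd; pos6(id56) recv 44: drop; pos0(id93) recv 56: drop
Round 2: pos2(id84) recv 93: fwd; pos4(id49) recv 84: fwd; pos6(id56) recv 49: drop
Round 3: pos3(id17) recv 93: fwd; pos5(id44) recv 84: fwd
After round 3: 2 messages still in flight

Answer: 2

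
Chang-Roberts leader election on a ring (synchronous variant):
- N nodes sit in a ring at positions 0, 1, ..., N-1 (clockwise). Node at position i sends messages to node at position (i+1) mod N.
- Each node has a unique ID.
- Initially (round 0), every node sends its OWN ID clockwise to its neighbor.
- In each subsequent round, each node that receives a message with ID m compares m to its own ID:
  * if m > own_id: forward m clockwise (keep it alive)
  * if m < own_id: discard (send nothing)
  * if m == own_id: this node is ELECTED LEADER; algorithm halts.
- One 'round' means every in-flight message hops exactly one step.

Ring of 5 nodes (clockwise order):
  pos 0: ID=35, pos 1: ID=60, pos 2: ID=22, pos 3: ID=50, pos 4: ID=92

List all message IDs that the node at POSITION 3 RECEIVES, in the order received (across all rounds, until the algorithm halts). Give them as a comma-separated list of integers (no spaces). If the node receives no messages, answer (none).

Round 1: pos1(id60) recv 35: drop; pos2(id22) recv 60: fwd; pos3(id50) recv 22: drop; pos4(id92) recv 50: drop; pos0(id35) recv 92: fwd
Round 2: pos3(id50) recv 60: fwd; pos1(id60) recv 92: fwd
Round 3: pos4(id92) recv 60: drop; pos2(id22) recv 92: fwd
Round 4: pos3(id50) recv 92: fwd
Round 5: pos4(id92) recv 92: ELECTED

Answer: 22,60,92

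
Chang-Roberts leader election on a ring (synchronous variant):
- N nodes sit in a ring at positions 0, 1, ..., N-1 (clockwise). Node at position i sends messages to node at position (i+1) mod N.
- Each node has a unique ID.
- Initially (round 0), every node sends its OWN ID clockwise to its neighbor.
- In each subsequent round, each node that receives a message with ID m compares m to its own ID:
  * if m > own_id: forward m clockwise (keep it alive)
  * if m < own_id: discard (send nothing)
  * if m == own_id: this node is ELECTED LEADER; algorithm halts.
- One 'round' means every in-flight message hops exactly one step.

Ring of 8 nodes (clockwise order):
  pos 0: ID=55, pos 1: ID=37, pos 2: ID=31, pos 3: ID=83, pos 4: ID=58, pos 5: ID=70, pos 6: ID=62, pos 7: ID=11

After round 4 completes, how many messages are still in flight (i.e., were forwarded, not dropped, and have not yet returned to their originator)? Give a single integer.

Round 1: pos1(id37) recv 55: fwd; pos2(id31) recv 37: fwd; pos3(id83) recv 31: drop; pos4(id58) recv 83: fwd; pos5(id70) recv 58: drop; pos6(id62) recv 70: fwd; pos7(id11) recv 62: fwd; pos0(id55) recv 11: drop
Round 2: pos2(id31) recv 55: fwd; pos3(id83) recv 37: drop; pos5(id70) recv 83: fwd; pos7(id11) recv 70: fwd; pos0(id55) recv 62: fwd
Round 3: pos3(id83) recv 55: drop; pos6(id62) recv 83: fwd; pos0(id55) recv 70: fwd; pos1(id37) recv 62: fwd
Round 4: pos7(id11) recv 83: fwd; pos1(id37) recv 70: fwd; pos2(id31) recv 62: fwd
After round 4: 3 messages still in flight

Answer: 3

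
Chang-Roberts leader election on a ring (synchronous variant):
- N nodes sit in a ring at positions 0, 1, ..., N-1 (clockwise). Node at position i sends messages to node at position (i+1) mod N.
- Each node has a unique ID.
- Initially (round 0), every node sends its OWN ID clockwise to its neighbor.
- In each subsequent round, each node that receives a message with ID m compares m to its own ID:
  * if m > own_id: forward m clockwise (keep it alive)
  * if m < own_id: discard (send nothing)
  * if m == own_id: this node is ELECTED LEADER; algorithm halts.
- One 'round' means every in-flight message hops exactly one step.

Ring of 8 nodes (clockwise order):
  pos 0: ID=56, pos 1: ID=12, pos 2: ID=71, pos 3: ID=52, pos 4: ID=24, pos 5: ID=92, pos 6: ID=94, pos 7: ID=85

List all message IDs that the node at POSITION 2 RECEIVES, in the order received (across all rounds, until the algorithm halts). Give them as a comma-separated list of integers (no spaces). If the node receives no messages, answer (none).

Round 1: pos1(id12) recv 56: fwd; pos2(id71) recv 12: drop; pos3(id52) recv 71: fwd; pos4(id24) recv 52: fwd; pos5(id92) recv 24: drop; pos6(id94) recv 92: drop; pos7(id85) recv 94: fwd; pos0(id56) recv 85: fwd
Round 2: pos2(id71) recv 56: drop; pos4(id24) recv 71: fwd; pos5(id92) recv 52: drop; pos0(id56) recv 94: fwd; pos1(id12) recv 85: fwd
Round 3: pos5(id92) recv 71: drop; pos1(id12) recv 94: fwd; pos2(id71) recv 85: fwd
Round 4: pos2(id71) recv 94: fwd; pos3(id52) recv 85: fwd
Round 5: pos3(id52) recv 94: fwd; pos4(id24) recv 85: fwd
Round 6: pos4(id24) recv 94: fwd; pos5(id92) recv 85: drop
Round 7: pos5(id92) recv 94: fwd
Round 8: pos6(id94) recv 94: ELECTED

Answer: 12,56,85,94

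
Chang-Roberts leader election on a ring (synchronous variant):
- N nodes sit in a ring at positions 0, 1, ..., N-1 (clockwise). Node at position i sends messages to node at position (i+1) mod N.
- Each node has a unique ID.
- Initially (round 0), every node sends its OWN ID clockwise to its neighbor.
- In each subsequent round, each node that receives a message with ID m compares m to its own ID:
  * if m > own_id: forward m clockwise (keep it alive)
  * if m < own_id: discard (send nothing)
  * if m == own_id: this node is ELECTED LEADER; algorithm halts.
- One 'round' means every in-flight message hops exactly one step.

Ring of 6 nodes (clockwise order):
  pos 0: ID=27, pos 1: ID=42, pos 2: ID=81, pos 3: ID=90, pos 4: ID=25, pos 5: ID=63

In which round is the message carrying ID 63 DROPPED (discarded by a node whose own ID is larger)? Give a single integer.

Round 1: pos1(id42) recv 27: drop; pos2(id81) recv 42: drop; pos3(id90) recv 81: drop; pos4(id25) recv 90: fwd; pos5(id63) recv 25: drop; pos0(id27) recv 63: fwd
Round 2: pos5(id63) recv 90: fwd; pos1(id42) recv 63: fwd
Round 3: pos0(id27) recv 90: fwd; pos2(id81) recv 63: drop
Round 4: pos1(id42) recv 90: fwd
Round 5: pos2(id81) recv 90: fwd
Round 6: pos3(id90) recv 90: ELECTED
Message ID 63 originates at pos 5; dropped at pos 2 in round 3

Answer: 3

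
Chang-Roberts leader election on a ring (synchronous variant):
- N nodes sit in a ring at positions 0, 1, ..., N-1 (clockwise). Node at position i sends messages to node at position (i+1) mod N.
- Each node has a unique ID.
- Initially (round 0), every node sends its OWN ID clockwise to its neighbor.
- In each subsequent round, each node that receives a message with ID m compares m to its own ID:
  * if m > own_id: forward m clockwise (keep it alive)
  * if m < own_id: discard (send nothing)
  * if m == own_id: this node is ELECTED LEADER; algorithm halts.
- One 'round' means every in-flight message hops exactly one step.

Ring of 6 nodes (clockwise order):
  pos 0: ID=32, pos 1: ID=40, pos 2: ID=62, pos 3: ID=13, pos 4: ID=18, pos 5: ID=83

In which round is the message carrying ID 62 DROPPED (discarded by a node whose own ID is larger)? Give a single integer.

Answer: 3

Derivation:
Round 1: pos1(id40) recv 32: drop; pos2(id62) recv 40: drop; pos3(id13) recv 62: fwd; pos4(id18) recv 13: drop; pos5(id83) recv 18: drop; pos0(id32) recv 83: fwd
Round 2: pos4(id18) recv 62: fwd; pos1(id40) recv 83: fwd
Round 3: pos5(id83) recv 62: drop; pos2(id62) recv 83: fwd
Round 4: pos3(id13) recv 83: fwd
Round 5: pos4(id18) recv 83: fwd
Round 6: pos5(id83) recv 83: ELECTED
Message ID 62 originates at pos 2; dropped at pos 5 in round 3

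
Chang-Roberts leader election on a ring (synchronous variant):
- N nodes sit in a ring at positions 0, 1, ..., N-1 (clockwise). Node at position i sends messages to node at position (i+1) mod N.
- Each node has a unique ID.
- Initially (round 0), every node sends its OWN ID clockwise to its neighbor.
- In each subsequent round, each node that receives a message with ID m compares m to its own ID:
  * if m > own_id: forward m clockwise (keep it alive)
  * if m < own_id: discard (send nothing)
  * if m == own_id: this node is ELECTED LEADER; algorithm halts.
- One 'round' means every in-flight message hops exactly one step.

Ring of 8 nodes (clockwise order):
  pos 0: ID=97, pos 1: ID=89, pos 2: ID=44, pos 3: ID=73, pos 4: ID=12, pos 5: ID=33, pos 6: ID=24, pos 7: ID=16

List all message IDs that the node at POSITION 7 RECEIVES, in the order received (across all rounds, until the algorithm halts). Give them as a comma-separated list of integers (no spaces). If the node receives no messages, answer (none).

Round 1: pos1(id89) recv 97: fwd; pos2(id44) recv 89: fwd; pos3(id73) recv 44: drop; pos4(id12) recv 73: fwd; pos5(id33) recv 12: drop; pos6(id24) recv 33: fwd; pos7(id16) recv 24: fwd; pos0(id97) recv 16: drop
Round 2: pos2(id44) recv 97: fwd; pos3(id73) recv 89: fwd; pos5(id33) recv 73: fwd; pos7(id16) recv 33: fwd; pos0(id97) recv 24: drop
Round 3: pos3(id73) recv 97: fwd; pos4(id12) recv 89: fwd; pos6(id24) recv 73: fwd; pos0(id97) recv 33: drop
Round 4: pos4(id12) recv 97: fwd; pos5(id33) recv 89: fwd; pos7(id16) recv 73: fwd
Round 5: pos5(id33) recv 97: fwd; pos6(id24) recv 89: fwd; pos0(id97) recv 73: drop
Round 6: pos6(id24) recv 97: fwd; pos7(id16) recv 89: fwd
Round 7: pos7(id16) recv 97: fwd; pos0(id97) recv 89: drop
Round 8: pos0(id97) recv 97: ELECTED

Answer: 24,33,73,89,97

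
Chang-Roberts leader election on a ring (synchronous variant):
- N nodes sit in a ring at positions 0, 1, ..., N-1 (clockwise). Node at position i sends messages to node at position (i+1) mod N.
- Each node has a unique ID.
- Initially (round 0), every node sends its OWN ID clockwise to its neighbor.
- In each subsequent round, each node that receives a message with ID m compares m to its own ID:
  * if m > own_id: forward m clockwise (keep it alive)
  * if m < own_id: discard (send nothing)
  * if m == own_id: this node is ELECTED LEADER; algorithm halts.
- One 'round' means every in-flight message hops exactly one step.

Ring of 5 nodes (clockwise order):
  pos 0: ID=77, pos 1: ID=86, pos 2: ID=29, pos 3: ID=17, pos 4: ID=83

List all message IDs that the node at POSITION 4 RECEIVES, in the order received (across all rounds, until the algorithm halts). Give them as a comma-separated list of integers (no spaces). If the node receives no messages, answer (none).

Round 1: pos1(id86) recv 77: drop; pos2(id29) recv 86: fwd; pos3(id17) recv 29: fwd; pos4(id83) recv 17: drop; pos0(id77) recv 83: fwd
Round 2: pos3(id17) recv 86: fwd; pos4(id83) recv 29: drop; pos1(id86) recv 83: drop
Round 3: pos4(id83) recv 86: fwd
Round 4: pos0(id77) recv 86: fwd
Round 5: pos1(id86) recv 86: ELECTED

Answer: 17,29,86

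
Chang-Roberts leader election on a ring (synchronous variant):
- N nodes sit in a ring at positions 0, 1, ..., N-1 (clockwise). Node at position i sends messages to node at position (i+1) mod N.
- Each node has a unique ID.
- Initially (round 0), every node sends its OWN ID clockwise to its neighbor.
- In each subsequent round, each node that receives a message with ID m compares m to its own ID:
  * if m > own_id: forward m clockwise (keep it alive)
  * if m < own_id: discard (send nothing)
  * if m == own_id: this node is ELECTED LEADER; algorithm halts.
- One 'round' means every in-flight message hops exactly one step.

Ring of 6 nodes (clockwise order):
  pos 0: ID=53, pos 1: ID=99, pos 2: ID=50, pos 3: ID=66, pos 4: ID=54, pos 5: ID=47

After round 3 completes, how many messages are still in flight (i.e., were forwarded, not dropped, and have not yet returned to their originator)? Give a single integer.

Answer: 2

Derivation:
Round 1: pos1(id99) recv 53: drop; pos2(id50) recv 99: fwd; pos3(id66) recv 50: drop; pos4(id54) recv 66: fwd; pos5(id47) recv 54: fwd; pos0(id53) recv 47: drop
Round 2: pos3(id66) recv 99: fwd; pos5(id47) recv 66: fwd; pos0(id53) recv 54: fwd
Round 3: pos4(id54) recv 99: fwd; pos0(id53) recv 66: fwd; pos1(id99) recv 54: drop
After round 3: 2 messages still in flight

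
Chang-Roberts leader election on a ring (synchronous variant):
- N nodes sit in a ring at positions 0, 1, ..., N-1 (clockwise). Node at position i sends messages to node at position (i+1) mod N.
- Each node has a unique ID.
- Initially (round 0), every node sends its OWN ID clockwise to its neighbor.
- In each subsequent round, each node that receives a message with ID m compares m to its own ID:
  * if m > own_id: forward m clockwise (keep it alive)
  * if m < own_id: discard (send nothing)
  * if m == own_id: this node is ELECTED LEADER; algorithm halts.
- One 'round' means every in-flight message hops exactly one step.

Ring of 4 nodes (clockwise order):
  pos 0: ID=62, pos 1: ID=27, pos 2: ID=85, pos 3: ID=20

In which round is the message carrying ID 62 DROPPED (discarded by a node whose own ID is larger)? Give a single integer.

Round 1: pos1(id27) recv 62: fwd; pos2(id85) recv 27: drop; pos3(id20) recv 85: fwd; pos0(id62) recv 20: drop
Round 2: pos2(id85) recv 62: drop; pos0(id62) recv 85: fwd
Round 3: pos1(id27) recv 85: fwd
Round 4: pos2(id85) recv 85: ELECTED
Message ID 62 originates at pos 0; dropped at pos 2 in round 2

Answer: 2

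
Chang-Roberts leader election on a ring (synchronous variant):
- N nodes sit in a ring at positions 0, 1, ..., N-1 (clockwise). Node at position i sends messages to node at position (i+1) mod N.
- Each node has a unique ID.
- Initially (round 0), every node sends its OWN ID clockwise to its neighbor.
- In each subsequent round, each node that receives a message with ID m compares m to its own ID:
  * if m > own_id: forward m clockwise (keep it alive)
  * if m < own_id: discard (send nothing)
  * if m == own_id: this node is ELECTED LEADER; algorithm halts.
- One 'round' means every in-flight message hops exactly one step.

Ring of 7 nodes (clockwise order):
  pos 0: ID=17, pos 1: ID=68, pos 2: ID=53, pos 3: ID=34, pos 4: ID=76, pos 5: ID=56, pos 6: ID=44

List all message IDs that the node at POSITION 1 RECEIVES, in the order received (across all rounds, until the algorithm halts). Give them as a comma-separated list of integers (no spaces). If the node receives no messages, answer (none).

Answer: 17,44,56,76

Derivation:
Round 1: pos1(id68) recv 17: drop; pos2(id53) recv 68: fwd; pos3(id34) recv 53: fwd; pos4(id76) recv 34: drop; pos5(id56) recv 76: fwd; pos6(id44) recv 56: fwd; pos0(id17) recv 44: fwd
Round 2: pos3(id34) recv 68: fwd; pos4(id76) recv 53: drop; pos6(id44) recv 76: fwd; pos0(id17) recv 56: fwd; pos1(id68) recv 44: drop
Round 3: pos4(id76) recv 68: drop; pos0(id17) recv 76: fwd; pos1(id68) recv 56: drop
Round 4: pos1(id68) recv 76: fwd
Round 5: pos2(id53) recv 76: fwd
Round 6: pos3(id34) recv 76: fwd
Round 7: pos4(id76) recv 76: ELECTED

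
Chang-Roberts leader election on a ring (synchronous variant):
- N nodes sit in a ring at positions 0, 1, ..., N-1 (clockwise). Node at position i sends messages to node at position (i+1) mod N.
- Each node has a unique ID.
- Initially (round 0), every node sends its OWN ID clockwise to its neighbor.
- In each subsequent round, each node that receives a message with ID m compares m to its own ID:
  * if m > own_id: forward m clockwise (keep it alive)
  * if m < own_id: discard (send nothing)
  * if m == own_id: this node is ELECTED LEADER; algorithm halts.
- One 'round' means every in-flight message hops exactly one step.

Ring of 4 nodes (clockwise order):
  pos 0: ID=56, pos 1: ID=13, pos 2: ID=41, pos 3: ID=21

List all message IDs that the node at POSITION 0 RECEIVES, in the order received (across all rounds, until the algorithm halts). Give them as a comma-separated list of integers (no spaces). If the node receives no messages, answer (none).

Answer: 21,41,56

Derivation:
Round 1: pos1(id13) recv 56: fwd; pos2(id41) recv 13: drop; pos3(id21) recv 41: fwd; pos0(id56) recv 21: drop
Round 2: pos2(id41) recv 56: fwd; pos0(id56) recv 41: drop
Round 3: pos3(id21) recv 56: fwd
Round 4: pos0(id56) recv 56: ELECTED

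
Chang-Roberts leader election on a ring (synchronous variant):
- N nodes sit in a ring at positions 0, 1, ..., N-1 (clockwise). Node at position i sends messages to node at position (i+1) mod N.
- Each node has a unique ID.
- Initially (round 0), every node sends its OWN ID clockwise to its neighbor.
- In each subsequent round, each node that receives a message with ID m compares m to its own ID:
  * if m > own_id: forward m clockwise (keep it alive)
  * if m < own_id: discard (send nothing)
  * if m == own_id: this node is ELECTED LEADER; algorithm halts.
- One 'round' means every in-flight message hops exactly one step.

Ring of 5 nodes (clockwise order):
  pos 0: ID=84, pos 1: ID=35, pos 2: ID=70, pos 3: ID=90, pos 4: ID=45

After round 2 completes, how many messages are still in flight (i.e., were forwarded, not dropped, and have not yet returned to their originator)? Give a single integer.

Answer: 2

Derivation:
Round 1: pos1(id35) recv 84: fwd; pos2(id70) recv 35: drop; pos3(id90) recv 70: drop; pos4(id45) recv 90: fwd; pos0(id84) recv 45: drop
Round 2: pos2(id70) recv 84: fwd; pos0(id84) recv 90: fwd
After round 2: 2 messages still in flight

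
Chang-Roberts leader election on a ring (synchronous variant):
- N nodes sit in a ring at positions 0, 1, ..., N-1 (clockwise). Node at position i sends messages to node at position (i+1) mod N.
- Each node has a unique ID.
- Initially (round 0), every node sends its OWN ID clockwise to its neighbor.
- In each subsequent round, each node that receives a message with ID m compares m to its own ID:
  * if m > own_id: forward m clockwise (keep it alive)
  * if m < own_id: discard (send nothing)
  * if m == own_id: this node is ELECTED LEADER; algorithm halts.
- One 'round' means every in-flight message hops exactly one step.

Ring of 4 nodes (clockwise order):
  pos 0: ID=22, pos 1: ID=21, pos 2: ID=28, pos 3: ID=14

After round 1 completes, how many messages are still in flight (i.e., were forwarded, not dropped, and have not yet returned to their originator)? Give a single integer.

Answer: 2

Derivation:
Round 1: pos1(id21) recv 22: fwd; pos2(id28) recv 21: drop; pos3(id14) recv 28: fwd; pos0(id22) recv 14: drop
After round 1: 2 messages still in flight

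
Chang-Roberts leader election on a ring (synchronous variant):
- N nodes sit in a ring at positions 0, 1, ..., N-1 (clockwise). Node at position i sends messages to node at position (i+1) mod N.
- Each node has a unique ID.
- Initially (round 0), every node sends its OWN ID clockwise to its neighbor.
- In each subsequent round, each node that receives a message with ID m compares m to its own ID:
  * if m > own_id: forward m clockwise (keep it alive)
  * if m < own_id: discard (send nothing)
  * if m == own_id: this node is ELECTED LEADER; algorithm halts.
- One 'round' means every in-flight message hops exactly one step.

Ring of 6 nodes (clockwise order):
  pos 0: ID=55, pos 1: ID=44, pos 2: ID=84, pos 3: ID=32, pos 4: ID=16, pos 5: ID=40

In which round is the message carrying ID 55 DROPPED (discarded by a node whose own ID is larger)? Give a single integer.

Answer: 2

Derivation:
Round 1: pos1(id44) recv 55: fwd; pos2(id84) recv 44: drop; pos3(id32) recv 84: fwd; pos4(id16) recv 32: fwd; pos5(id40) recv 16: drop; pos0(id55) recv 40: drop
Round 2: pos2(id84) recv 55: drop; pos4(id16) recv 84: fwd; pos5(id40) recv 32: drop
Round 3: pos5(id40) recv 84: fwd
Round 4: pos0(id55) recv 84: fwd
Round 5: pos1(id44) recv 84: fwd
Round 6: pos2(id84) recv 84: ELECTED
Message ID 55 originates at pos 0; dropped at pos 2 in round 2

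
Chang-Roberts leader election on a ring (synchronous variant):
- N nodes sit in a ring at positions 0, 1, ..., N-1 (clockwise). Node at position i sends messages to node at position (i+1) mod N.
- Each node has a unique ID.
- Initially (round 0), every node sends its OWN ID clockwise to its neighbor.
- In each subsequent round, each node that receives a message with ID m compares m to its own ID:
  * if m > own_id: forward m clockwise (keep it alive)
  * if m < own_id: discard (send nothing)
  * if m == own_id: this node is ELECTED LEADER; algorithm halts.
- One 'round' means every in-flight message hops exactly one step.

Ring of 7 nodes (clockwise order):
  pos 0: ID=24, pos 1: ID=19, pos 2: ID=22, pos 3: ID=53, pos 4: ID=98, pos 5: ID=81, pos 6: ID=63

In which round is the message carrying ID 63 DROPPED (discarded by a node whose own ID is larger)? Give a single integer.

Round 1: pos1(id19) recv 24: fwd; pos2(id22) recv 19: drop; pos3(id53) recv 22: drop; pos4(id98) recv 53: drop; pos5(id81) recv 98: fwd; pos6(id63) recv 81: fwd; pos0(id24) recv 63: fwd
Round 2: pos2(id22) recv 24: fwd; pos6(id63) recv 98: fwd; pos0(id24) recv 81: fwd; pos1(id19) recv 63: fwd
Round 3: pos3(id53) recv 24: drop; pos0(id24) recv 98: fwd; pos1(id19) recv 81: fwd; pos2(id22) recv 63: fwd
Round 4: pos1(id19) recv 98: fwd; pos2(id22) recv 81: fwd; pos3(id53) recv 63: fwd
Round 5: pos2(id22) recv 98: fwd; pos3(id53) recv 81: fwd; pos4(id98) recv 63: drop
Round 6: pos3(id53) recv 98: fwd; pos4(id98) recv 81: drop
Round 7: pos4(id98) recv 98: ELECTED
Message ID 63 originates at pos 6; dropped at pos 4 in round 5

Answer: 5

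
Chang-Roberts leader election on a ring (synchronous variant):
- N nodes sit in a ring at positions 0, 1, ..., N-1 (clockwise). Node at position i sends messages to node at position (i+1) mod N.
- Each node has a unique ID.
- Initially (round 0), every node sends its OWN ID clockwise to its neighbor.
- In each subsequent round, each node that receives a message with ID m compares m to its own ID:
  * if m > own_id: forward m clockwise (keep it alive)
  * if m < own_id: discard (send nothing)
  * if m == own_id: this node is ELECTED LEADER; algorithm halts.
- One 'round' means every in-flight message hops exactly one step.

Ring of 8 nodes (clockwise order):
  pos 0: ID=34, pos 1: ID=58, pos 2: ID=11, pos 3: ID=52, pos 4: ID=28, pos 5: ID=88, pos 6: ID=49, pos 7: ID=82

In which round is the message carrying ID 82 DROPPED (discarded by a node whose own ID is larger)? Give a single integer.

Answer: 6

Derivation:
Round 1: pos1(id58) recv 34: drop; pos2(id11) recv 58: fwd; pos3(id52) recv 11: drop; pos4(id28) recv 52: fwd; pos5(id88) recv 28: drop; pos6(id49) recv 88: fwd; pos7(id82) recv 49: drop; pos0(id34) recv 82: fwd
Round 2: pos3(id52) recv 58: fwd; pos5(id88) recv 52: drop; pos7(id82) recv 88: fwd; pos1(id58) recv 82: fwd
Round 3: pos4(id28) recv 58: fwd; pos0(id34) recv 88: fwd; pos2(id11) recv 82: fwd
Round 4: pos5(id88) recv 58: drop; pos1(id58) recv 88: fwd; pos3(id52) recv 82: fwd
Round 5: pos2(id11) recv 88: fwd; pos4(id28) recv 82: fwd
Round 6: pos3(id52) recv 88: fwd; pos5(id88) recv 82: drop
Round 7: pos4(id28) recv 88: fwd
Round 8: pos5(id88) recv 88: ELECTED
Message ID 82 originates at pos 7; dropped at pos 5 in round 6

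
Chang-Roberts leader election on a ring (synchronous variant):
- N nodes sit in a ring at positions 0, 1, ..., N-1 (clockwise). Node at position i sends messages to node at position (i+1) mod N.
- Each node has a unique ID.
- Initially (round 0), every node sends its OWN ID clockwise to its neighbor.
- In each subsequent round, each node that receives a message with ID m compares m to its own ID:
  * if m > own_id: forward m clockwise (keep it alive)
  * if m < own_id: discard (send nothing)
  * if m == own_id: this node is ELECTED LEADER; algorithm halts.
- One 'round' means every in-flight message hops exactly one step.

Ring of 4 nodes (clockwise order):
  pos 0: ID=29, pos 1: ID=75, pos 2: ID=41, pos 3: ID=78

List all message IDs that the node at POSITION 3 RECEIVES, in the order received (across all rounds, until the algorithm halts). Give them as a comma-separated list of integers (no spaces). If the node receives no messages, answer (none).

Answer: 41,75,78

Derivation:
Round 1: pos1(id75) recv 29: drop; pos2(id41) recv 75: fwd; pos3(id78) recv 41: drop; pos0(id29) recv 78: fwd
Round 2: pos3(id78) recv 75: drop; pos1(id75) recv 78: fwd
Round 3: pos2(id41) recv 78: fwd
Round 4: pos3(id78) recv 78: ELECTED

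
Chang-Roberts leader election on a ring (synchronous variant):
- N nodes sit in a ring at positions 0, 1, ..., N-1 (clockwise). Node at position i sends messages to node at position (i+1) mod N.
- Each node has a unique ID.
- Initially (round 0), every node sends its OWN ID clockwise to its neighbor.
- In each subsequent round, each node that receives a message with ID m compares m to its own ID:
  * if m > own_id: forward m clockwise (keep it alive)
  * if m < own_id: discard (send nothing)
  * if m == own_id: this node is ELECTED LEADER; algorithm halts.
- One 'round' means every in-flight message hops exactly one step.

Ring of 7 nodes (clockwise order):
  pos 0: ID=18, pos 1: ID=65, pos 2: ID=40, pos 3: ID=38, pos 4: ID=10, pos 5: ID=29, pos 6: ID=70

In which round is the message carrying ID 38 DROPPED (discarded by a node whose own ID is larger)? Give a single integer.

Round 1: pos1(id65) recv 18: drop; pos2(id40) recv 65: fwd; pos3(id38) recv 40: fwd; pos4(id10) recv 38: fwd; pos5(id29) recv 10: drop; pos6(id70) recv 29: drop; pos0(id18) recv 70: fwd
Round 2: pos3(id38) recv 65: fwd; pos4(id10) recv 40: fwd; pos5(id29) recv 38: fwd; pos1(id65) recv 70: fwd
Round 3: pos4(id10) recv 65: fwd; pos5(id29) recv 40: fwd; pos6(id70) recv 38: drop; pos2(id40) recv 70: fwd
Round 4: pos5(id29) recv 65: fwd; pos6(id70) recv 40: drop; pos3(id38) recv 70: fwd
Round 5: pos6(id70) recv 65: drop; pos4(id10) recv 70: fwd
Round 6: pos5(id29) recv 70: fwd
Round 7: pos6(id70) recv 70: ELECTED
Message ID 38 originates at pos 3; dropped at pos 6 in round 3

Answer: 3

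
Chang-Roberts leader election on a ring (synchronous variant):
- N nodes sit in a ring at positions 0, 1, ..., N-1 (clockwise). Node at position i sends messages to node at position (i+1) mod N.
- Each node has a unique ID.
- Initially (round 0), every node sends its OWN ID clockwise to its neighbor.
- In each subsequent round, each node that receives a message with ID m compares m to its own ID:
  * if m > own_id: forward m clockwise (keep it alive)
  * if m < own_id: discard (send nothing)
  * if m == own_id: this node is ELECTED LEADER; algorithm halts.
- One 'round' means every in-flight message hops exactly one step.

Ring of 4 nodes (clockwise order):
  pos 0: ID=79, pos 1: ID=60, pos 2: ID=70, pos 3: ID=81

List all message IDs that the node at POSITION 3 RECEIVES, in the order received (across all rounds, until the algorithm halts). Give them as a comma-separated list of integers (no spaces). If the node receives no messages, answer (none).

Round 1: pos1(id60) recv 79: fwd; pos2(id70) recv 60: drop; pos3(id81) recv 70: drop; pos0(id79) recv 81: fwd
Round 2: pos2(id70) recv 79: fwd; pos1(id60) recv 81: fwd
Round 3: pos3(id81) recv 79: drop; pos2(id70) recv 81: fwd
Round 4: pos3(id81) recv 81: ELECTED

Answer: 70,79,81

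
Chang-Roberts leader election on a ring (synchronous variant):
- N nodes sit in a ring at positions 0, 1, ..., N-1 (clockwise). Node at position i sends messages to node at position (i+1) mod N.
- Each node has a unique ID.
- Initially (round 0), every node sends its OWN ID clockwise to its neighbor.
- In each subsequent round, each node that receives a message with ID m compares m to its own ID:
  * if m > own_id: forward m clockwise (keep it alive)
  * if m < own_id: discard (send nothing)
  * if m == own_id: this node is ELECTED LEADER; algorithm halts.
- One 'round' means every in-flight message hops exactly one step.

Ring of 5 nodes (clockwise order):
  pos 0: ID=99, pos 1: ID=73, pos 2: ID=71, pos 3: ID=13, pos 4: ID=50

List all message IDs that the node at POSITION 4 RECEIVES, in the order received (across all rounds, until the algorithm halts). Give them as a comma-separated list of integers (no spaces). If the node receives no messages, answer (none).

Answer: 13,71,73,99

Derivation:
Round 1: pos1(id73) recv 99: fwd; pos2(id71) recv 73: fwd; pos3(id13) recv 71: fwd; pos4(id50) recv 13: drop; pos0(id99) recv 50: drop
Round 2: pos2(id71) recv 99: fwd; pos3(id13) recv 73: fwd; pos4(id50) recv 71: fwd
Round 3: pos3(id13) recv 99: fwd; pos4(id50) recv 73: fwd; pos0(id99) recv 71: drop
Round 4: pos4(id50) recv 99: fwd; pos0(id99) recv 73: drop
Round 5: pos0(id99) recv 99: ELECTED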